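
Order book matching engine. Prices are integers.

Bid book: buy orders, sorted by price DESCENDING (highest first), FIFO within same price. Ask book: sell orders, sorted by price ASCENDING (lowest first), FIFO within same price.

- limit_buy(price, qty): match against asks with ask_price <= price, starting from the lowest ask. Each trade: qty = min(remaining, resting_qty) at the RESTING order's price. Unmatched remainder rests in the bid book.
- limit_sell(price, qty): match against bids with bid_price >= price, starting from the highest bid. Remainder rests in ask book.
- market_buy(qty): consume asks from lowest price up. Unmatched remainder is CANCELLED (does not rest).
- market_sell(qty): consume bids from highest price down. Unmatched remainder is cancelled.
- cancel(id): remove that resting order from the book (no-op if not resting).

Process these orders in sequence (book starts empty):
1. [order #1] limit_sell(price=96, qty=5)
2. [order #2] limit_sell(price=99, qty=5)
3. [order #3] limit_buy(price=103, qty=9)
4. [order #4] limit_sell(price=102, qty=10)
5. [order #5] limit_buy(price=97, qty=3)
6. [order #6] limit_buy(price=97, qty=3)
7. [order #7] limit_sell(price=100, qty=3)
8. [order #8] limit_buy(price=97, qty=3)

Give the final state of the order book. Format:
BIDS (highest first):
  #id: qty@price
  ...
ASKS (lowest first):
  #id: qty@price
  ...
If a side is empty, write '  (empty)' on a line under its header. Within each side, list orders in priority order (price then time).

Answer: BIDS (highest first):
  #5: 3@97
  #6: 3@97
  #8: 3@97
ASKS (lowest first):
  #2: 1@99
  #7: 3@100
  #4: 10@102

Derivation:
After op 1 [order #1] limit_sell(price=96, qty=5): fills=none; bids=[-] asks=[#1:5@96]
After op 2 [order #2] limit_sell(price=99, qty=5): fills=none; bids=[-] asks=[#1:5@96 #2:5@99]
After op 3 [order #3] limit_buy(price=103, qty=9): fills=#3x#1:5@96 #3x#2:4@99; bids=[-] asks=[#2:1@99]
After op 4 [order #4] limit_sell(price=102, qty=10): fills=none; bids=[-] asks=[#2:1@99 #4:10@102]
After op 5 [order #5] limit_buy(price=97, qty=3): fills=none; bids=[#5:3@97] asks=[#2:1@99 #4:10@102]
After op 6 [order #6] limit_buy(price=97, qty=3): fills=none; bids=[#5:3@97 #6:3@97] asks=[#2:1@99 #4:10@102]
After op 7 [order #7] limit_sell(price=100, qty=3): fills=none; bids=[#5:3@97 #6:3@97] asks=[#2:1@99 #7:3@100 #4:10@102]
After op 8 [order #8] limit_buy(price=97, qty=3): fills=none; bids=[#5:3@97 #6:3@97 #8:3@97] asks=[#2:1@99 #7:3@100 #4:10@102]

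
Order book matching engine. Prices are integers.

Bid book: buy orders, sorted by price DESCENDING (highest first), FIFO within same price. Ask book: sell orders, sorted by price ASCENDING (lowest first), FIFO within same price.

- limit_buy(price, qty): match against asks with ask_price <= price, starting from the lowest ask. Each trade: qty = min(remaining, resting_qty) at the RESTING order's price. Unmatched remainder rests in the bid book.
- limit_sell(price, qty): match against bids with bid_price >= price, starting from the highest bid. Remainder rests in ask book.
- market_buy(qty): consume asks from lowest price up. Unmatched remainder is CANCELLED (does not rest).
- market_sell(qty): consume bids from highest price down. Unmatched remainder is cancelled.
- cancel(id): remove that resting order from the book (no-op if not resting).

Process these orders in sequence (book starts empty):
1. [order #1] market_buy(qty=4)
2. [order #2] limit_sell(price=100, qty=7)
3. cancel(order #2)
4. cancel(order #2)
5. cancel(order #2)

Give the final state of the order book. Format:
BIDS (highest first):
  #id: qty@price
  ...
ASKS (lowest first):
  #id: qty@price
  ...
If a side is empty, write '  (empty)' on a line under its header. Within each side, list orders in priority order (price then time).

After op 1 [order #1] market_buy(qty=4): fills=none; bids=[-] asks=[-]
After op 2 [order #2] limit_sell(price=100, qty=7): fills=none; bids=[-] asks=[#2:7@100]
After op 3 cancel(order #2): fills=none; bids=[-] asks=[-]
After op 4 cancel(order #2): fills=none; bids=[-] asks=[-]
After op 5 cancel(order #2): fills=none; bids=[-] asks=[-]

Answer: BIDS (highest first):
  (empty)
ASKS (lowest first):
  (empty)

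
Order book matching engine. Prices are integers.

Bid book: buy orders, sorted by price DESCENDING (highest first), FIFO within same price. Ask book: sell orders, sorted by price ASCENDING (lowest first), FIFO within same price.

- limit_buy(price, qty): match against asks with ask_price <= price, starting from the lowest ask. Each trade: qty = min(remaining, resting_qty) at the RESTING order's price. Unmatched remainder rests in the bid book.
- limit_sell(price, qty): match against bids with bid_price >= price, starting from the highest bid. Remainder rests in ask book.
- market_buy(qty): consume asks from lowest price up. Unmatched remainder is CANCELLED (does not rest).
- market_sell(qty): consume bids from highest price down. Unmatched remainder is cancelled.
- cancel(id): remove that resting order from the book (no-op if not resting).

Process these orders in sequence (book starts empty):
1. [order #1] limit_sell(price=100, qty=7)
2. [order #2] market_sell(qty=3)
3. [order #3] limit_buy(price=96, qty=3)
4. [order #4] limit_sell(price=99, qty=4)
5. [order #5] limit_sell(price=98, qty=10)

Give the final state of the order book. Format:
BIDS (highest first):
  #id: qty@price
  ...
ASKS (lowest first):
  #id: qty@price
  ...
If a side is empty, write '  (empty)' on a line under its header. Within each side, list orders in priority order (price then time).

After op 1 [order #1] limit_sell(price=100, qty=7): fills=none; bids=[-] asks=[#1:7@100]
After op 2 [order #2] market_sell(qty=3): fills=none; bids=[-] asks=[#1:7@100]
After op 3 [order #3] limit_buy(price=96, qty=3): fills=none; bids=[#3:3@96] asks=[#1:7@100]
After op 4 [order #4] limit_sell(price=99, qty=4): fills=none; bids=[#3:3@96] asks=[#4:4@99 #1:7@100]
After op 5 [order #5] limit_sell(price=98, qty=10): fills=none; bids=[#3:3@96] asks=[#5:10@98 #4:4@99 #1:7@100]

Answer: BIDS (highest first):
  #3: 3@96
ASKS (lowest first):
  #5: 10@98
  #4: 4@99
  #1: 7@100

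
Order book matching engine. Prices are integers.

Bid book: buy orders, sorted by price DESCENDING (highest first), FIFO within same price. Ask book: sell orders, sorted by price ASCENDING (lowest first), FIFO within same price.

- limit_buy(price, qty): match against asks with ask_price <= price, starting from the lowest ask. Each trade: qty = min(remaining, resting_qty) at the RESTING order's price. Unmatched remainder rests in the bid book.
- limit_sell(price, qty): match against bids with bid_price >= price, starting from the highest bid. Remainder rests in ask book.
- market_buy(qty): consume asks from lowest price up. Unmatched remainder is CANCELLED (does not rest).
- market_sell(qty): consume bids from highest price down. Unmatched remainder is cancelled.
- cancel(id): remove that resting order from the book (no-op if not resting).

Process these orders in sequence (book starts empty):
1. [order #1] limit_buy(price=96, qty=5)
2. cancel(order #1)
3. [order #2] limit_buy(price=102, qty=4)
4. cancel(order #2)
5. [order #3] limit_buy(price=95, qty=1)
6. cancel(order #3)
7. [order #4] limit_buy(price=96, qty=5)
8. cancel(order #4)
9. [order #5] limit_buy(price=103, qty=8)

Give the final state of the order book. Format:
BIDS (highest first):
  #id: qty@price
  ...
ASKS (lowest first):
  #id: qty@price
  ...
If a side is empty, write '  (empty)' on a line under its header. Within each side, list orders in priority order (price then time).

After op 1 [order #1] limit_buy(price=96, qty=5): fills=none; bids=[#1:5@96] asks=[-]
After op 2 cancel(order #1): fills=none; bids=[-] asks=[-]
After op 3 [order #2] limit_buy(price=102, qty=4): fills=none; bids=[#2:4@102] asks=[-]
After op 4 cancel(order #2): fills=none; bids=[-] asks=[-]
After op 5 [order #3] limit_buy(price=95, qty=1): fills=none; bids=[#3:1@95] asks=[-]
After op 6 cancel(order #3): fills=none; bids=[-] asks=[-]
After op 7 [order #4] limit_buy(price=96, qty=5): fills=none; bids=[#4:5@96] asks=[-]
After op 8 cancel(order #4): fills=none; bids=[-] asks=[-]
After op 9 [order #5] limit_buy(price=103, qty=8): fills=none; bids=[#5:8@103] asks=[-]

Answer: BIDS (highest first):
  #5: 8@103
ASKS (lowest first):
  (empty)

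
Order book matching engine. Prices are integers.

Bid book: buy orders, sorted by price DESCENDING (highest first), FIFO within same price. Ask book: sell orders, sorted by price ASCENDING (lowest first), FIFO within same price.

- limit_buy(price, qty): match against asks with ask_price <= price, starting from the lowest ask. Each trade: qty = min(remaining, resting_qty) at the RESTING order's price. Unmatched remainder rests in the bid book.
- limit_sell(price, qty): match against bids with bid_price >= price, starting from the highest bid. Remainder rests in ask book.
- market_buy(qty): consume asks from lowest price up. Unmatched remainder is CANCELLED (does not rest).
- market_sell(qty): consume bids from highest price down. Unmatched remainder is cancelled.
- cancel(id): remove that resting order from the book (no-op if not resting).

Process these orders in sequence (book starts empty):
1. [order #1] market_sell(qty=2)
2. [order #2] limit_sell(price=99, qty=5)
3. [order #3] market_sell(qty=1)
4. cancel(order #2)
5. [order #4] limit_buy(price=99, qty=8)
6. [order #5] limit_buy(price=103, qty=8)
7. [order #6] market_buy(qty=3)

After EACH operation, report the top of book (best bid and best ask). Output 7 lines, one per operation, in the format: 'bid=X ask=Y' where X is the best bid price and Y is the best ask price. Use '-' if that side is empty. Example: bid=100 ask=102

Answer: bid=- ask=-
bid=- ask=99
bid=- ask=99
bid=- ask=-
bid=99 ask=-
bid=103 ask=-
bid=103 ask=-

Derivation:
After op 1 [order #1] market_sell(qty=2): fills=none; bids=[-] asks=[-]
After op 2 [order #2] limit_sell(price=99, qty=5): fills=none; bids=[-] asks=[#2:5@99]
After op 3 [order #3] market_sell(qty=1): fills=none; bids=[-] asks=[#2:5@99]
After op 4 cancel(order #2): fills=none; bids=[-] asks=[-]
After op 5 [order #4] limit_buy(price=99, qty=8): fills=none; bids=[#4:8@99] asks=[-]
After op 6 [order #5] limit_buy(price=103, qty=8): fills=none; bids=[#5:8@103 #4:8@99] asks=[-]
After op 7 [order #6] market_buy(qty=3): fills=none; bids=[#5:8@103 #4:8@99] asks=[-]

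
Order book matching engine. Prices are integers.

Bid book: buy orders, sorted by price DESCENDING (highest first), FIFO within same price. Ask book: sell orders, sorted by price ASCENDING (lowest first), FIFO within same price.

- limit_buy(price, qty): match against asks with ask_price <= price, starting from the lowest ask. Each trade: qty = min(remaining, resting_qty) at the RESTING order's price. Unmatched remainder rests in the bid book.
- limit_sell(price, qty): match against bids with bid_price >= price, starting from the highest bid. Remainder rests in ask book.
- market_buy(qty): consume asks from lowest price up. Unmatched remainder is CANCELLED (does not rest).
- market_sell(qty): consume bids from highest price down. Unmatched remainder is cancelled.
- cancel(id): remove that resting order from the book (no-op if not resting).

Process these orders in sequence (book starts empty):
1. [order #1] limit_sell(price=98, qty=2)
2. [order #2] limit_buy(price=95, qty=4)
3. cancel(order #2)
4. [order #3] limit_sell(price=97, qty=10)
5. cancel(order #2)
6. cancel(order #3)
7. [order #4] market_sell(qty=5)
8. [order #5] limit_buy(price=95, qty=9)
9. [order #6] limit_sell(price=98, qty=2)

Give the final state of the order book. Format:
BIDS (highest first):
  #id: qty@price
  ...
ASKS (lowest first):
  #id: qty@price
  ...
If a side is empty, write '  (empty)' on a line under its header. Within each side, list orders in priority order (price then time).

Answer: BIDS (highest first):
  #5: 9@95
ASKS (lowest first):
  #1: 2@98
  #6: 2@98

Derivation:
After op 1 [order #1] limit_sell(price=98, qty=2): fills=none; bids=[-] asks=[#1:2@98]
After op 2 [order #2] limit_buy(price=95, qty=4): fills=none; bids=[#2:4@95] asks=[#1:2@98]
After op 3 cancel(order #2): fills=none; bids=[-] asks=[#1:2@98]
After op 4 [order #3] limit_sell(price=97, qty=10): fills=none; bids=[-] asks=[#3:10@97 #1:2@98]
After op 5 cancel(order #2): fills=none; bids=[-] asks=[#3:10@97 #1:2@98]
After op 6 cancel(order #3): fills=none; bids=[-] asks=[#1:2@98]
After op 7 [order #4] market_sell(qty=5): fills=none; bids=[-] asks=[#1:2@98]
After op 8 [order #5] limit_buy(price=95, qty=9): fills=none; bids=[#5:9@95] asks=[#1:2@98]
After op 9 [order #6] limit_sell(price=98, qty=2): fills=none; bids=[#5:9@95] asks=[#1:2@98 #6:2@98]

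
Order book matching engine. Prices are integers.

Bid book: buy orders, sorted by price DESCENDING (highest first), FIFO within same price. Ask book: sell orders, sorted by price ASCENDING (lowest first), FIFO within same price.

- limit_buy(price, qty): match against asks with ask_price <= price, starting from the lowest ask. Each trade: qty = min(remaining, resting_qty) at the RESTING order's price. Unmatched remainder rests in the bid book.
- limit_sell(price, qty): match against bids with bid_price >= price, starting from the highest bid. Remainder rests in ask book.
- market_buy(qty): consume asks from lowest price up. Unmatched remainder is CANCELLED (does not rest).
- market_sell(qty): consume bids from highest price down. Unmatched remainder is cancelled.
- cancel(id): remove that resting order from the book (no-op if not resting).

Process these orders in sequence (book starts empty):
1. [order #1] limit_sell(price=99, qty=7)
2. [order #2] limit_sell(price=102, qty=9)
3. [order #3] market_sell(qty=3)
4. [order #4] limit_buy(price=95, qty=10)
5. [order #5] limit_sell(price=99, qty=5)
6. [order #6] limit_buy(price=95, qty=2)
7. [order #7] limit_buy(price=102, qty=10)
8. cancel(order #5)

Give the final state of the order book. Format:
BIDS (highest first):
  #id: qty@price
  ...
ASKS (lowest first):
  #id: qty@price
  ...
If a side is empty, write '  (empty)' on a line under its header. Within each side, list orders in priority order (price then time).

Answer: BIDS (highest first):
  #4: 10@95
  #6: 2@95
ASKS (lowest first):
  #2: 9@102

Derivation:
After op 1 [order #1] limit_sell(price=99, qty=7): fills=none; bids=[-] asks=[#1:7@99]
After op 2 [order #2] limit_sell(price=102, qty=9): fills=none; bids=[-] asks=[#1:7@99 #2:9@102]
After op 3 [order #3] market_sell(qty=3): fills=none; bids=[-] asks=[#1:7@99 #2:9@102]
After op 4 [order #4] limit_buy(price=95, qty=10): fills=none; bids=[#4:10@95] asks=[#1:7@99 #2:9@102]
After op 5 [order #5] limit_sell(price=99, qty=5): fills=none; bids=[#4:10@95] asks=[#1:7@99 #5:5@99 #2:9@102]
After op 6 [order #6] limit_buy(price=95, qty=2): fills=none; bids=[#4:10@95 #6:2@95] asks=[#1:7@99 #5:5@99 #2:9@102]
After op 7 [order #7] limit_buy(price=102, qty=10): fills=#7x#1:7@99 #7x#5:3@99; bids=[#4:10@95 #6:2@95] asks=[#5:2@99 #2:9@102]
After op 8 cancel(order #5): fills=none; bids=[#4:10@95 #6:2@95] asks=[#2:9@102]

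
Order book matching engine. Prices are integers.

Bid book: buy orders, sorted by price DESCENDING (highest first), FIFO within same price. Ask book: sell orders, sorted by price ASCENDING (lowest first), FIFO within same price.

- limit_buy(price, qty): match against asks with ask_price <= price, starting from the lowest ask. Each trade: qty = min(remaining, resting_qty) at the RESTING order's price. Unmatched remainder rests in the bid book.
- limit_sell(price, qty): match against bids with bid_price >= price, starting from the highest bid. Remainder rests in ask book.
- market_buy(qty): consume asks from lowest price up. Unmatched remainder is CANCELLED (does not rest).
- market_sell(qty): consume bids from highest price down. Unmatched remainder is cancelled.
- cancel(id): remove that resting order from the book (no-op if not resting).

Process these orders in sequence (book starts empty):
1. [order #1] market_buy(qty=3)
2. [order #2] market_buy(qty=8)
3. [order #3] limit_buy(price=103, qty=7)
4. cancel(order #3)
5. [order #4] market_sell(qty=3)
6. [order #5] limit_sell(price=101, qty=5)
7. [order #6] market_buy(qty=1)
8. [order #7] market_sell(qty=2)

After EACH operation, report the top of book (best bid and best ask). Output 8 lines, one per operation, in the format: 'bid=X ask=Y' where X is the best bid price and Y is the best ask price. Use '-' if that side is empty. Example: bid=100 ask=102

Answer: bid=- ask=-
bid=- ask=-
bid=103 ask=-
bid=- ask=-
bid=- ask=-
bid=- ask=101
bid=- ask=101
bid=- ask=101

Derivation:
After op 1 [order #1] market_buy(qty=3): fills=none; bids=[-] asks=[-]
After op 2 [order #2] market_buy(qty=8): fills=none; bids=[-] asks=[-]
After op 3 [order #3] limit_buy(price=103, qty=7): fills=none; bids=[#3:7@103] asks=[-]
After op 4 cancel(order #3): fills=none; bids=[-] asks=[-]
After op 5 [order #4] market_sell(qty=3): fills=none; bids=[-] asks=[-]
After op 6 [order #5] limit_sell(price=101, qty=5): fills=none; bids=[-] asks=[#5:5@101]
After op 7 [order #6] market_buy(qty=1): fills=#6x#5:1@101; bids=[-] asks=[#5:4@101]
After op 8 [order #7] market_sell(qty=2): fills=none; bids=[-] asks=[#5:4@101]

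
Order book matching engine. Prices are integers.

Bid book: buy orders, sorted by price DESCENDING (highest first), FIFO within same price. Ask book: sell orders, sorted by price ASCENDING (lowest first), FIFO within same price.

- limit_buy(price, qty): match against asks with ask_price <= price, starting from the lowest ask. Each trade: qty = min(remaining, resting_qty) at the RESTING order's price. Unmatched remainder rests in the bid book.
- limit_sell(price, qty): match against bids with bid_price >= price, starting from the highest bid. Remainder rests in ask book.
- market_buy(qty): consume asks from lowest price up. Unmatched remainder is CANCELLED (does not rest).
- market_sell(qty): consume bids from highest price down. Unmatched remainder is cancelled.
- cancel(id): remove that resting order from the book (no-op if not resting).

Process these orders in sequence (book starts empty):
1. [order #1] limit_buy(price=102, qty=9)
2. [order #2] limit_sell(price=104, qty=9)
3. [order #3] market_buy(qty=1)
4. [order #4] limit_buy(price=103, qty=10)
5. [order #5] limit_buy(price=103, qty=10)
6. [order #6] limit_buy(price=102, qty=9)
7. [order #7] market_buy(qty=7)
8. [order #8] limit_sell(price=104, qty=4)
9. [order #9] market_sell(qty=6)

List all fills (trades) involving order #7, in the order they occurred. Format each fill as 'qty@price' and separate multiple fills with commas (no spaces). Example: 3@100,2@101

After op 1 [order #1] limit_buy(price=102, qty=9): fills=none; bids=[#1:9@102] asks=[-]
After op 2 [order #2] limit_sell(price=104, qty=9): fills=none; bids=[#1:9@102] asks=[#2:9@104]
After op 3 [order #3] market_buy(qty=1): fills=#3x#2:1@104; bids=[#1:9@102] asks=[#2:8@104]
After op 4 [order #4] limit_buy(price=103, qty=10): fills=none; bids=[#4:10@103 #1:9@102] asks=[#2:8@104]
After op 5 [order #5] limit_buy(price=103, qty=10): fills=none; bids=[#4:10@103 #5:10@103 #1:9@102] asks=[#2:8@104]
After op 6 [order #6] limit_buy(price=102, qty=9): fills=none; bids=[#4:10@103 #5:10@103 #1:9@102 #6:9@102] asks=[#2:8@104]
After op 7 [order #7] market_buy(qty=7): fills=#7x#2:7@104; bids=[#4:10@103 #5:10@103 #1:9@102 #6:9@102] asks=[#2:1@104]
After op 8 [order #8] limit_sell(price=104, qty=4): fills=none; bids=[#4:10@103 #5:10@103 #1:9@102 #6:9@102] asks=[#2:1@104 #8:4@104]
After op 9 [order #9] market_sell(qty=6): fills=#4x#9:6@103; bids=[#4:4@103 #5:10@103 #1:9@102 #6:9@102] asks=[#2:1@104 #8:4@104]

Answer: 7@104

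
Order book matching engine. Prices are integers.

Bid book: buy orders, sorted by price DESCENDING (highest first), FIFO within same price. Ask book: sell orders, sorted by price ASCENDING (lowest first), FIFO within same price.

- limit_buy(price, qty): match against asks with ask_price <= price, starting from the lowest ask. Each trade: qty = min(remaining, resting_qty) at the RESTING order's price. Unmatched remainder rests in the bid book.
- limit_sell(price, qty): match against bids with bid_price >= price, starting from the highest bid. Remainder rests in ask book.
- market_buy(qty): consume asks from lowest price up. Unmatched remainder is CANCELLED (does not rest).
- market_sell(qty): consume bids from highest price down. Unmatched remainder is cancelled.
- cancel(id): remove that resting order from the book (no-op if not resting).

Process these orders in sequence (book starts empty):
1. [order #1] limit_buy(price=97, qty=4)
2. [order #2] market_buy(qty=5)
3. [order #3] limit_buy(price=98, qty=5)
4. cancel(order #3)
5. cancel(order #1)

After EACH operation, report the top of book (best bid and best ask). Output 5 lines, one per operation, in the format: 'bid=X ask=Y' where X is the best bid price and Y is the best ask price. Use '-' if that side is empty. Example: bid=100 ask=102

After op 1 [order #1] limit_buy(price=97, qty=4): fills=none; bids=[#1:4@97] asks=[-]
After op 2 [order #2] market_buy(qty=5): fills=none; bids=[#1:4@97] asks=[-]
After op 3 [order #3] limit_buy(price=98, qty=5): fills=none; bids=[#3:5@98 #1:4@97] asks=[-]
After op 4 cancel(order #3): fills=none; bids=[#1:4@97] asks=[-]
After op 5 cancel(order #1): fills=none; bids=[-] asks=[-]

Answer: bid=97 ask=-
bid=97 ask=-
bid=98 ask=-
bid=97 ask=-
bid=- ask=-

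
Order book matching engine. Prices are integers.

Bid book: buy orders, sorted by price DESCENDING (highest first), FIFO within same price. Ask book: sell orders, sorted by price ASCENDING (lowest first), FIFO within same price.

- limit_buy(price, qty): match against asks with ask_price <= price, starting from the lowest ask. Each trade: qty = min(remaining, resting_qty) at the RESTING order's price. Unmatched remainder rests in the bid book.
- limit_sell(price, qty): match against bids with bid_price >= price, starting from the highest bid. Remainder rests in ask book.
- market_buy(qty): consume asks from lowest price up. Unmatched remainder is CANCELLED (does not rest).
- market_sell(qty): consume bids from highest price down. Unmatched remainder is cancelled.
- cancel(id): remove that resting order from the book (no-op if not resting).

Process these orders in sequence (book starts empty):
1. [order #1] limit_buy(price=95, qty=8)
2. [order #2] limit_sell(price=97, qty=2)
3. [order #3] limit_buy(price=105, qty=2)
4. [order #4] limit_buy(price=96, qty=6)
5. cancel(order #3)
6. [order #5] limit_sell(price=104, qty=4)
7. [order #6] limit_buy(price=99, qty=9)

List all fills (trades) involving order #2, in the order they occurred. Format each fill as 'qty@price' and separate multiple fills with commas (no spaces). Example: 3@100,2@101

Answer: 2@97

Derivation:
After op 1 [order #1] limit_buy(price=95, qty=8): fills=none; bids=[#1:8@95] asks=[-]
After op 2 [order #2] limit_sell(price=97, qty=2): fills=none; bids=[#1:8@95] asks=[#2:2@97]
After op 3 [order #3] limit_buy(price=105, qty=2): fills=#3x#2:2@97; bids=[#1:8@95] asks=[-]
After op 4 [order #4] limit_buy(price=96, qty=6): fills=none; bids=[#4:6@96 #1:8@95] asks=[-]
After op 5 cancel(order #3): fills=none; bids=[#4:6@96 #1:8@95] asks=[-]
After op 6 [order #5] limit_sell(price=104, qty=4): fills=none; bids=[#4:6@96 #1:8@95] asks=[#5:4@104]
After op 7 [order #6] limit_buy(price=99, qty=9): fills=none; bids=[#6:9@99 #4:6@96 #1:8@95] asks=[#5:4@104]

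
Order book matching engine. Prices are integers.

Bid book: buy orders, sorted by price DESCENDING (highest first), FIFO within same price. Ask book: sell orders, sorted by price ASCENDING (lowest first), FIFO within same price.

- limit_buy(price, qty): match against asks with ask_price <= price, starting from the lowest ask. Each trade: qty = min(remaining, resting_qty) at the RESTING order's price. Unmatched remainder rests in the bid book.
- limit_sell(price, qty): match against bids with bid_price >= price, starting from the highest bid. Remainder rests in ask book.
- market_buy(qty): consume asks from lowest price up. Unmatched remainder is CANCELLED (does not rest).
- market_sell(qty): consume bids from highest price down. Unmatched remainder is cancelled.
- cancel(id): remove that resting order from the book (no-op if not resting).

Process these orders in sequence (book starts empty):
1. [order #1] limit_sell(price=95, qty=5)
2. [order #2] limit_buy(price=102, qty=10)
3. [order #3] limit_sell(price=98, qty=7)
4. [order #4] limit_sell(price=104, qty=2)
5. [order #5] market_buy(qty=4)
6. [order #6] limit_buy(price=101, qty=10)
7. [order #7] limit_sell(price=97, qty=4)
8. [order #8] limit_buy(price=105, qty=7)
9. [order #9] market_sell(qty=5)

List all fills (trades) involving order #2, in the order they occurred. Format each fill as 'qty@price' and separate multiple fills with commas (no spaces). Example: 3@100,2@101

After op 1 [order #1] limit_sell(price=95, qty=5): fills=none; bids=[-] asks=[#1:5@95]
After op 2 [order #2] limit_buy(price=102, qty=10): fills=#2x#1:5@95; bids=[#2:5@102] asks=[-]
After op 3 [order #3] limit_sell(price=98, qty=7): fills=#2x#3:5@102; bids=[-] asks=[#3:2@98]
After op 4 [order #4] limit_sell(price=104, qty=2): fills=none; bids=[-] asks=[#3:2@98 #4:2@104]
After op 5 [order #5] market_buy(qty=4): fills=#5x#3:2@98 #5x#4:2@104; bids=[-] asks=[-]
After op 6 [order #6] limit_buy(price=101, qty=10): fills=none; bids=[#6:10@101] asks=[-]
After op 7 [order #7] limit_sell(price=97, qty=4): fills=#6x#7:4@101; bids=[#6:6@101] asks=[-]
After op 8 [order #8] limit_buy(price=105, qty=7): fills=none; bids=[#8:7@105 #6:6@101] asks=[-]
After op 9 [order #9] market_sell(qty=5): fills=#8x#9:5@105; bids=[#8:2@105 #6:6@101] asks=[-]

Answer: 5@95,5@102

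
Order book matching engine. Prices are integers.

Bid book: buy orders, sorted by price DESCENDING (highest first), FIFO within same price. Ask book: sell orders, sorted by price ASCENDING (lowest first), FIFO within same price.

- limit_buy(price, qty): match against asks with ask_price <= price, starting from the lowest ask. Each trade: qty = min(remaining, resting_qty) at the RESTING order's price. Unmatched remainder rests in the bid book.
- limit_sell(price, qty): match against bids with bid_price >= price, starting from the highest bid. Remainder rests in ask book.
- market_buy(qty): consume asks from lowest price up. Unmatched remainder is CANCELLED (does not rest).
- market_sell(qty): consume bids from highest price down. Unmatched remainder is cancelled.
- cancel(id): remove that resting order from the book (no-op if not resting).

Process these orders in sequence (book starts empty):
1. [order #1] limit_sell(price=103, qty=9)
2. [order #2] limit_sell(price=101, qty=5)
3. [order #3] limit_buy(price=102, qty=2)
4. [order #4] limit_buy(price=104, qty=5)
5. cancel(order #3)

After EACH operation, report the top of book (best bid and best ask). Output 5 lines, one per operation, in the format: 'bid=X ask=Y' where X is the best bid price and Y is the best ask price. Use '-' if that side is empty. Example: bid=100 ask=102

After op 1 [order #1] limit_sell(price=103, qty=9): fills=none; bids=[-] asks=[#1:9@103]
After op 2 [order #2] limit_sell(price=101, qty=5): fills=none; bids=[-] asks=[#2:5@101 #1:9@103]
After op 3 [order #3] limit_buy(price=102, qty=2): fills=#3x#2:2@101; bids=[-] asks=[#2:3@101 #1:9@103]
After op 4 [order #4] limit_buy(price=104, qty=5): fills=#4x#2:3@101 #4x#1:2@103; bids=[-] asks=[#1:7@103]
After op 5 cancel(order #3): fills=none; bids=[-] asks=[#1:7@103]

Answer: bid=- ask=103
bid=- ask=101
bid=- ask=101
bid=- ask=103
bid=- ask=103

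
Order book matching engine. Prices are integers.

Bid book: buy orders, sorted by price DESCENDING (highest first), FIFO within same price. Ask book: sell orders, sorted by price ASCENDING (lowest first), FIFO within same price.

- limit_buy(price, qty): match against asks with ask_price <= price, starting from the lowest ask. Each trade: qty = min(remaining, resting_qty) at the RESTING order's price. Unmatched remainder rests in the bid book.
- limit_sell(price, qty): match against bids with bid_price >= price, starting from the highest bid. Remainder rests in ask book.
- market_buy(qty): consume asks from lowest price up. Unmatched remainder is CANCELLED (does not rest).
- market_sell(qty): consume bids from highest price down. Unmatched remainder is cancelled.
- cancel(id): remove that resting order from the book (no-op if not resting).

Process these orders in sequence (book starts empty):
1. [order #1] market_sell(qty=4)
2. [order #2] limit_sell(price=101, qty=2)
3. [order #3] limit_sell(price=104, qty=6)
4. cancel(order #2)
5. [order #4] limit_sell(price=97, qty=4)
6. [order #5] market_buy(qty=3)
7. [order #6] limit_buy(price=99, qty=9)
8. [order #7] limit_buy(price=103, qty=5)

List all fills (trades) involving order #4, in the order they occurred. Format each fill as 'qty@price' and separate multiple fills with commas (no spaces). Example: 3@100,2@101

Answer: 3@97,1@97

Derivation:
After op 1 [order #1] market_sell(qty=4): fills=none; bids=[-] asks=[-]
After op 2 [order #2] limit_sell(price=101, qty=2): fills=none; bids=[-] asks=[#2:2@101]
After op 3 [order #3] limit_sell(price=104, qty=6): fills=none; bids=[-] asks=[#2:2@101 #3:6@104]
After op 4 cancel(order #2): fills=none; bids=[-] asks=[#3:6@104]
After op 5 [order #4] limit_sell(price=97, qty=4): fills=none; bids=[-] asks=[#4:4@97 #3:6@104]
After op 6 [order #5] market_buy(qty=3): fills=#5x#4:3@97; bids=[-] asks=[#4:1@97 #3:6@104]
After op 7 [order #6] limit_buy(price=99, qty=9): fills=#6x#4:1@97; bids=[#6:8@99] asks=[#3:6@104]
After op 8 [order #7] limit_buy(price=103, qty=5): fills=none; bids=[#7:5@103 #6:8@99] asks=[#3:6@104]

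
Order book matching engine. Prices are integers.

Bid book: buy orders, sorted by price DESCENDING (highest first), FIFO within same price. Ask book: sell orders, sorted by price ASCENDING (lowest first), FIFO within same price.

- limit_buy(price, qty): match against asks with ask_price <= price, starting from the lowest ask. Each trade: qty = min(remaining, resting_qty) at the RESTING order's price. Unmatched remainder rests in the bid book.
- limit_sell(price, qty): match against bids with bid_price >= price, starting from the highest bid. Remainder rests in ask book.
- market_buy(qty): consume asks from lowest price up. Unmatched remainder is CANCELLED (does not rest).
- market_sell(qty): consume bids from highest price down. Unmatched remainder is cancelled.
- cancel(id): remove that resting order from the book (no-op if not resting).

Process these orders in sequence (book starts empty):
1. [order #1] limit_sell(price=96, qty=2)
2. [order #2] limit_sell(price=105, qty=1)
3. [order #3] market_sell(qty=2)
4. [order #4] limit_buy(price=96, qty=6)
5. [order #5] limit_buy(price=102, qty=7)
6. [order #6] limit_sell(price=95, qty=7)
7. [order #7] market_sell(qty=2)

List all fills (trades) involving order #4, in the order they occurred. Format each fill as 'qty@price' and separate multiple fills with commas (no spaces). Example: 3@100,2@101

Answer: 2@96,2@96

Derivation:
After op 1 [order #1] limit_sell(price=96, qty=2): fills=none; bids=[-] asks=[#1:2@96]
After op 2 [order #2] limit_sell(price=105, qty=1): fills=none; bids=[-] asks=[#1:2@96 #2:1@105]
After op 3 [order #3] market_sell(qty=2): fills=none; bids=[-] asks=[#1:2@96 #2:1@105]
After op 4 [order #4] limit_buy(price=96, qty=6): fills=#4x#1:2@96; bids=[#4:4@96] asks=[#2:1@105]
After op 5 [order #5] limit_buy(price=102, qty=7): fills=none; bids=[#5:7@102 #4:4@96] asks=[#2:1@105]
After op 6 [order #6] limit_sell(price=95, qty=7): fills=#5x#6:7@102; bids=[#4:4@96] asks=[#2:1@105]
After op 7 [order #7] market_sell(qty=2): fills=#4x#7:2@96; bids=[#4:2@96] asks=[#2:1@105]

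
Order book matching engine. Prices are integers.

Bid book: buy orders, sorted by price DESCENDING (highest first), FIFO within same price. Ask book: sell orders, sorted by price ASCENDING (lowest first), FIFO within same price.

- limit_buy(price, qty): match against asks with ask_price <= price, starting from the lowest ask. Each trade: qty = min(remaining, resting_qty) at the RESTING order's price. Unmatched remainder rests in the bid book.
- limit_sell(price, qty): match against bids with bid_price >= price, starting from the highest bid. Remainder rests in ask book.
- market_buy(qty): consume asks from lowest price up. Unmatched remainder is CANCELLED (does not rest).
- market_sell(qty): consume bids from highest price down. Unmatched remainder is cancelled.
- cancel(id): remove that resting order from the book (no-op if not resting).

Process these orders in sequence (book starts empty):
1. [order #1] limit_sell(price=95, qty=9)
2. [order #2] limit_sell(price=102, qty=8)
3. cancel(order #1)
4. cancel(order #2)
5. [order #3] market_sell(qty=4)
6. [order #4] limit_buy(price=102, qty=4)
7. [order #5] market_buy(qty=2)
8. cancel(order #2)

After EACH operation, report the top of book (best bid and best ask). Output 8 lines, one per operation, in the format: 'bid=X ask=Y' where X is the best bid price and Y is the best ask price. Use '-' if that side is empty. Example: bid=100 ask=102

After op 1 [order #1] limit_sell(price=95, qty=9): fills=none; bids=[-] asks=[#1:9@95]
After op 2 [order #2] limit_sell(price=102, qty=8): fills=none; bids=[-] asks=[#1:9@95 #2:8@102]
After op 3 cancel(order #1): fills=none; bids=[-] asks=[#2:8@102]
After op 4 cancel(order #2): fills=none; bids=[-] asks=[-]
After op 5 [order #3] market_sell(qty=4): fills=none; bids=[-] asks=[-]
After op 6 [order #4] limit_buy(price=102, qty=4): fills=none; bids=[#4:4@102] asks=[-]
After op 7 [order #5] market_buy(qty=2): fills=none; bids=[#4:4@102] asks=[-]
After op 8 cancel(order #2): fills=none; bids=[#4:4@102] asks=[-]

Answer: bid=- ask=95
bid=- ask=95
bid=- ask=102
bid=- ask=-
bid=- ask=-
bid=102 ask=-
bid=102 ask=-
bid=102 ask=-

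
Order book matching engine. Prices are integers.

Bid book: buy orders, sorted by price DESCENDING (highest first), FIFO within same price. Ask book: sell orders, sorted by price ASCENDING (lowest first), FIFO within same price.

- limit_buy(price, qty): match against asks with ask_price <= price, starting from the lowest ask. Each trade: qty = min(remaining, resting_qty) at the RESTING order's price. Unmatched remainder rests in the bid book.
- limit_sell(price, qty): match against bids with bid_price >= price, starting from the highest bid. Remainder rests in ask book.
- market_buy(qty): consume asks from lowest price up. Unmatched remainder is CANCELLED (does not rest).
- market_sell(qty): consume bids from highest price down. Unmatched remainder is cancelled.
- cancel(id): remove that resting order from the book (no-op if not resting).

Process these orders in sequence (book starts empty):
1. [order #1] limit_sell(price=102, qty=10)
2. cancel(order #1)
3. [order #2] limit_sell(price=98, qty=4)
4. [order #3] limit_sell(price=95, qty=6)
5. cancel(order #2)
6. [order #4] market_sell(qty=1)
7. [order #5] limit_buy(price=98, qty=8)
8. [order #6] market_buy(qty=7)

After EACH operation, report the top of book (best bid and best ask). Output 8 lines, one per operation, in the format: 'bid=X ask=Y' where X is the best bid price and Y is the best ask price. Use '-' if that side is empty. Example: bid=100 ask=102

After op 1 [order #1] limit_sell(price=102, qty=10): fills=none; bids=[-] asks=[#1:10@102]
After op 2 cancel(order #1): fills=none; bids=[-] asks=[-]
After op 3 [order #2] limit_sell(price=98, qty=4): fills=none; bids=[-] asks=[#2:4@98]
After op 4 [order #3] limit_sell(price=95, qty=6): fills=none; bids=[-] asks=[#3:6@95 #2:4@98]
After op 5 cancel(order #2): fills=none; bids=[-] asks=[#3:6@95]
After op 6 [order #4] market_sell(qty=1): fills=none; bids=[-] asks=[#3:6@95]
After op 7 [order #5] limit_buy(price=98, qty=8): fills=#5x#3:6@95; bids=[#5:2@98] asks=[-]
After op 8 [order #6] market_buy(qty=7): fills=none; bids=[#5:2@98] asks=[-]

Answer: bid=- ask=102
bid=- ask=-
bid=- ask=98
bid=- ask=95
bid=- ask=95
bid=- ask=95
bid=98 ask=-
bid=98 ask=-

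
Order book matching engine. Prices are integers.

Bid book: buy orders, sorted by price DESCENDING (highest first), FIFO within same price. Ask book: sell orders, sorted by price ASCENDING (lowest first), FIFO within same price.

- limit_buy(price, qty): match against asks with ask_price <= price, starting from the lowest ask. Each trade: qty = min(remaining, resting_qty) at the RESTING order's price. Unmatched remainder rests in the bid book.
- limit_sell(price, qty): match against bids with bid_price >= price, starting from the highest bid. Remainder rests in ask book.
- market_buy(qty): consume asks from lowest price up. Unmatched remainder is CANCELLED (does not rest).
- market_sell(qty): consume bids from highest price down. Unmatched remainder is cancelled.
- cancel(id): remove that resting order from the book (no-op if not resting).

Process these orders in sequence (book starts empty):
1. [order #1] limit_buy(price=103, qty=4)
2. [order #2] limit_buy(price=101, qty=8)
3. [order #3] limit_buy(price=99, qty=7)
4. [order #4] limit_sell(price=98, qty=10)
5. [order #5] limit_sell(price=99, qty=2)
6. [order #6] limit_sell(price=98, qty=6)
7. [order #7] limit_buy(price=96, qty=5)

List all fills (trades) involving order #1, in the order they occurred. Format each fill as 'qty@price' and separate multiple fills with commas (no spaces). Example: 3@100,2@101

After op 1 [order #1] limit_buy(price=103, qty=4): fills=none; bids=[#1:4@103] asks=[-]
After op 2 [order #2] limit_buy(price=101, qty=8): fills=none; bids=[#1:4@103 #2:8@101] asks=[-]
After op 3 [order #3] limit_buy(price=99, qty=7): fills=none; bids=[#1:4@103 #2:8@101 #3:7@99] asks=[-]
After op 4 [order #4] limit_sell(price=98, qty=10): fills=#1x#4:4@103 #2x#4:6@101; bids=[#2:2@101 #3:7@99] asks=[-]
After op 5 [order #5] limit_sell(price=99, qty=2): fills=#2x#5:2@101; bids=[#3:7@99] asks=[-]
After op 6 [order #6] limit_sell(price=98, qty=6): fills=#3x#6:6@99; bids=[#3:1@99] asks=[-]
After op 7 [order #7] limit_buy(price=96, qty=5): fills=none; bids=[#3:1@99 #7:5@96] asks=[-]

Answer: 4@103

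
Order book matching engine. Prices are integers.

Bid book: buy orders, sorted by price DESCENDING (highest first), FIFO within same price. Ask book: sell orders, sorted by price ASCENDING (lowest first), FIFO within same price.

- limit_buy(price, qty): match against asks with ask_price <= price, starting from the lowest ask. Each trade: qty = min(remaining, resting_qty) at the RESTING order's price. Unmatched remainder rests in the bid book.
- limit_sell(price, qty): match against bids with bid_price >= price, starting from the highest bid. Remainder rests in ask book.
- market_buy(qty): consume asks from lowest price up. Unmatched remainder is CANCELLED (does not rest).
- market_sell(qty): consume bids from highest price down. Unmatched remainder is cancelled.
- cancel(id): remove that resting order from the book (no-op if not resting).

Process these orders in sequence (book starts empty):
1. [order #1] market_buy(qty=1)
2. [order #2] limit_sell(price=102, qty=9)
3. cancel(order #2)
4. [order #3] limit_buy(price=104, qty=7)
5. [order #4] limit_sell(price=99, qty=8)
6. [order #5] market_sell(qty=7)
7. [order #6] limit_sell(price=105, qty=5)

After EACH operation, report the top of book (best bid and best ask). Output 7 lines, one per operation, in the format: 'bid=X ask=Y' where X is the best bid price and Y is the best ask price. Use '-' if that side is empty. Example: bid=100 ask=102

After op 1 [order #1] market_buy(qty=1): fills=none; bids=[-] asks=[-]
After op 2 [order #2] limit_sell(price=102, qty=9): fills=none; bids=[-] asks=[#2:9@102]
After op 3 cancel(order #2): fills=none; bids=[-] asks=[-]
After op 4 [order #3] limit_buy(price=104, qty=7): fills=none; bids=[#3:7@104] asks=[-]
After op 5 [order #4] limit_sell(price=99, qty=8): fills=#3x#4:7@104; bids=[-] asks=[#4:1@99]
After op 6 [order #5] market_sell(qty=7): fills=none; bids=[-] asks=[#4:1@99]
After op 7 [order #6] limit_sell(price=105, qty=5): fills=none; bids=[-] asks=[#4:1@99 #6:5@105]

Answer: bid=- ask=-
bid=- ask=102
bid=- ask=-
bid=104 ask=-
bid=- ask=99
bid=- ask=99
bid=- ask=99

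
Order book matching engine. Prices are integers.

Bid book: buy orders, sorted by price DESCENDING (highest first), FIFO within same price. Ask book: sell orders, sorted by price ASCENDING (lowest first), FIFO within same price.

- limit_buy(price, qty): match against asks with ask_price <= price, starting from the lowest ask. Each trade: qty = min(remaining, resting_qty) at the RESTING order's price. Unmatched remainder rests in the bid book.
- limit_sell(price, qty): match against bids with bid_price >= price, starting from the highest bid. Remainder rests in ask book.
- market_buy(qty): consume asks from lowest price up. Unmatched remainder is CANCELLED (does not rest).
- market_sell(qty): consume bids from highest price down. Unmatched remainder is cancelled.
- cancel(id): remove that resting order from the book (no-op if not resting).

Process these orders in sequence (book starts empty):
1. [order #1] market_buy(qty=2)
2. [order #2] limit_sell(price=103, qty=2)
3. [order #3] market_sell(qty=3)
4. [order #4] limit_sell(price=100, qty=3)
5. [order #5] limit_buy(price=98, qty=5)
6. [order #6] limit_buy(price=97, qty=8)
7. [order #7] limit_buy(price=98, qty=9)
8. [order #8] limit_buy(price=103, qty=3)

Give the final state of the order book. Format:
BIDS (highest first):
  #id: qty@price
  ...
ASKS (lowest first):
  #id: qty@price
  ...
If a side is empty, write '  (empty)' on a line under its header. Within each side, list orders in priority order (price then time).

After op 1 [order #1] market_buy(qty=2): fills=none; bids=[-] asks=[-]
After op 2 [order #2] limit_sell(price=103, qty=2): fills=none; bids=[-] asks=[#2:2@103]
After op 3 [order #3] market_sell(qty=3): fills=none; bids=[-] asks=[#2:2@103]
After op 4 [order #4] limit_sell(price=100, qty=3): fills=none; bids=[-] asks=[#4:3@100 #2:2@103]
After op 5 [order #5] limit_buy(price=98, qty=5): fills=none; bids=[#5:5@98] asks=[#4:3@100 #2:2@103]
After op 6 [order #6] limit_buy(price=97, qty=8): fills=none; bids=[#5:5@98 #6:8@97] asks=[#4:3@100 #2:2@103]
After op 7 [order #7] limit_buy(price=98, qty=9): fills=none; bids=[#5:5@98 #7:9@98 #6:8@97] asks=[#4:3@100 #2:2@103]
After op 8 [order #8] limit_buy(price=103, qty=3): fills=#8x#4:3@100; bids=[#5:5@98 #7:9@98 #6:8@97] asks=[#2:2@103]

Answer: BIDS (highest first):
  #5: 5@98
  #7: 9@98
  #6: 8@97
ASKS (lowest first):
  #2: 2@103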